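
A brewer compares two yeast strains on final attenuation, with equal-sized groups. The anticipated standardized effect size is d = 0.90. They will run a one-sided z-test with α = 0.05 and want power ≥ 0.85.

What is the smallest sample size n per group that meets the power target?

For power 0.85 need Φ(δ − z_{0.05}) = 0.85, so δ = z_{0.05} + z_{0.15} = 1.645 + 1.036 = 2.681.
δ = d·√(n/2) ⇒ n = 2(δ/d)² = 2 × (2.681 / 0.90)² = 17.75.
Rounding up, n = 18 per group.

n = 18 per group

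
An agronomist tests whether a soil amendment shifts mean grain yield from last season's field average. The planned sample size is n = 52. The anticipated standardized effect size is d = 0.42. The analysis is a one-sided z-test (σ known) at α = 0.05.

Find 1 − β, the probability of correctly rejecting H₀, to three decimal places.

Noncentrality parameter: δ = d·√n = 0.42 × √52 = 3.0287
Critical value for a one-sided test at α = 0.05: z_α = 1.645.
Power = Φ(δ − 1.645) = Φ(1.384) = 0.9168.

Power ≈ 0.917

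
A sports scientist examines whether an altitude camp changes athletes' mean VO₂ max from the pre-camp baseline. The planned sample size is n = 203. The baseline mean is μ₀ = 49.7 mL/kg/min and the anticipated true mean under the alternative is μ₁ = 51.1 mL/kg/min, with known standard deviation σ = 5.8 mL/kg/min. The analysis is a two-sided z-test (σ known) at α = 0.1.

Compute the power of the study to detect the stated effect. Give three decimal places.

Power ≈ 0.964

Standardized effect: d = |μ₁ − μ₀| / σ = |51.1 − 49.7| / 5.8 = 0.2414
Noncentrality parameter: δ = d·√n = 0.2414 × √203 = 3.4391
Critical value for a two-sided test at α = 0.1: z_{α/2} = 1.645.
Power = Φ(δ − 1.645) + Φ(−δ − 1.645) = Φ(1.794) + Φ(-5.084) = 0.9636 + 0.0000 = 0.9636.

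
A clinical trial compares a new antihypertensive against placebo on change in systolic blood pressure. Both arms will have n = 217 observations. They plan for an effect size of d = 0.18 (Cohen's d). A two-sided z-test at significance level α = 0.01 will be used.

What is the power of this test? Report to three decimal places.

Noncentrality parameter: δ = d·√(n/2) = 0.18 × √(217/2) = 1.8749
Critical value for a two-sided test at α = 0.01: z_{α/2} = 2.576.
Power = Φ(δ − 2.576) + Φ(−δ − 2.576) = Φ(-0.701) + Φ(-4.451) = 0.2417 + 0.0000 = 0.2417.

Power ≈ 0.242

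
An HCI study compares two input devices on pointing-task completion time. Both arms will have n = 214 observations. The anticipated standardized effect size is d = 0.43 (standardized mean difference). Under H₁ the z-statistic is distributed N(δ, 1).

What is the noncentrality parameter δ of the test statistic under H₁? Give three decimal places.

δ ≈ 4.448

The noncentrality parameter scales effect size by the design's sample-size factor: δ = d·√(n/2) = 0.43 × √(214/2) = 4.4480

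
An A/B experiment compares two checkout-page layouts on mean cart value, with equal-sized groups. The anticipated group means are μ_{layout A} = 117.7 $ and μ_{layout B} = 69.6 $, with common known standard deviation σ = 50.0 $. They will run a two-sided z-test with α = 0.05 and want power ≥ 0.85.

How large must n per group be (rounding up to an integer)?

Standardized effect: d = |μ_{layout A} − μ_{layout B}| / σ = |117.7 − 69.6| / 50.0 = 0.9620
For power 0.85 need Φ(δ − z_{0.025}) = 0.85, so δ = z_{0.025} + z_{0.15} = 1.960 + 1.036 = 2.996.
(The Φ(−δ − z_{α/2}) term is vanishingly small for δ > 0 and is dropped in the standard sample-size formula.)
δ = d·√(n/2) ⇒ n = 2(δ/d)² = 2 × (2.996 / 0.9620)² = 19.40.
Rounding up, n = 20 per group.

n = 20 per group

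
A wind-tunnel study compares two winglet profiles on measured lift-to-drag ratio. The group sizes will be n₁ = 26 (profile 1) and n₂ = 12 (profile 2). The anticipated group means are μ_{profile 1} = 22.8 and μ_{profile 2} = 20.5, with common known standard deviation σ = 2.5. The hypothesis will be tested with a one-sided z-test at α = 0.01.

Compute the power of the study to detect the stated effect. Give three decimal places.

Standardized effect: d = |μ_{profile 1} − μ_{profile 2}| / σ = |22.8 − 20.5| / 2.5 = 0.9200
Noncentrality parameter: λ = d / √(1/n₁ + 1/n₂) = 0.9200 / √(1/26 + 1/12) = 2.6362
Critical value for a one-sided test at α = 0.01: z_α = 2.326.
Power = P(Z > 2.326 − λ) = Φ(0.310) = 0.6217.

Power ≈ 0.622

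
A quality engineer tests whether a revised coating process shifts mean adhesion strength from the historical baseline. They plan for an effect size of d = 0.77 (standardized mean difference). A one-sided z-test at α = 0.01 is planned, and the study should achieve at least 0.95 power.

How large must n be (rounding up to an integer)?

For power 0.95 need Φ(δ − z_{0.01}) = 0.95, so δ = z_{0.01} + z_{0.05} = 2.326 + 1.645 = 3.971.
δ = d·√n ⇒ n = (δ/d)² = (3.971 / 0.77)² = 26.60.
Round up to the next whole unit.

n = 27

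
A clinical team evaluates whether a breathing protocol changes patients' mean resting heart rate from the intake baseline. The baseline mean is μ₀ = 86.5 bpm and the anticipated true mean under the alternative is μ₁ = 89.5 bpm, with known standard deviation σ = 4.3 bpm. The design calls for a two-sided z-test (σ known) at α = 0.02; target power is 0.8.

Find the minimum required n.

Standardized effect: d = |μ₁ − μ₀| / σ = |89.5 − 86.5| / 4.3 = 0.6977
Set Φ(δ − 2.326) = 0.8; then δ − 2.326 = Φ⁻¹(0.8) = 0.842, giving δ = 3.168.
(Ignoring the negligible lower-tail rejection probability gives the usual closed-form inversion.)
δ = d·√n ⇒ n = (δ/d)² = (3.168 / 0.6977)² = 20.62.
Rounding up, n = 21.

n = 21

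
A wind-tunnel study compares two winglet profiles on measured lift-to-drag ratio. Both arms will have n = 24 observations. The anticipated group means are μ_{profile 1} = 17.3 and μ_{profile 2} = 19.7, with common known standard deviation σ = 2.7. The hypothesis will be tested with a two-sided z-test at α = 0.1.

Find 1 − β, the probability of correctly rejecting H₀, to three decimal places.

Standardized effect: d = |μ_{profile 1} − μ_{profile 2}| / σ = |17.3 − 19.7| / 2.7 = 0.8889
Noncentrality parameter: δ = d·√(n/2) = 0.8889 × √(24/2) = 3.0792
Critical value for a two-sided test at α = 0.1: z_{α/2} = 1.645.
Power = Φ(δ − 1.645) + Φ(−δ − 1.645) = Φ(1.434) + Φ(-4.724) = 0.9243 + 0.0000 = 0.9243.

Power ≈ 0.924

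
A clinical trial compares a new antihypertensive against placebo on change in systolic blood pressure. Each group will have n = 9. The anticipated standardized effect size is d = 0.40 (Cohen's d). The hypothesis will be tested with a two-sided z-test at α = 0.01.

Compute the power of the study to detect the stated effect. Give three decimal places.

Noncentrality parameter: δ = d·√(n/2) = 0.40 × √(9/2) = 0.8485
Two-sided α = 0.01 → critical value z_{0.005} = 2.576.
Power = Φ(δ − 2.576) + Φ(−δ − 2.576) = Φ(-1.727) + Φ(-3.424) = 0.0421 + 0.0003 = 0.0424.

Power ≈ 0.042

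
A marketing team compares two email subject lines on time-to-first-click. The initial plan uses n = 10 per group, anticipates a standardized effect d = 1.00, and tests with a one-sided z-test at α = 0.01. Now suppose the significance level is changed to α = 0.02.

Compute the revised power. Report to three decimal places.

δ = d·√(n/2) = 1.00 × √(10/2) = 2.2361 (unchanged). New critical value: z_{0.02} = 2.054.
Revised power = P(Z > 2.054 − δ) = Φ(0.182) = 0.5723.

Power ≈ 0.572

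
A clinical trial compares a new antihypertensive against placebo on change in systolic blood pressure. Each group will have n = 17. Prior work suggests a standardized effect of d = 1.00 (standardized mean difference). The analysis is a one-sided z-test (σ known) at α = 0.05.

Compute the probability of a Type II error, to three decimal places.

β ≈ 0.102

Noncentrality parameter: δ = d·√(n/2) = 1.00 × √(17/2) = 2.9155
Critical value for a one-sided test at α = 0.05: z_α = 1.645.
Power = P(Z > 1.645 − δ) = Φ(1.271) = 0.8981.
Type II error: β = 1 − power = 1 − 0.8981 = 0.1019.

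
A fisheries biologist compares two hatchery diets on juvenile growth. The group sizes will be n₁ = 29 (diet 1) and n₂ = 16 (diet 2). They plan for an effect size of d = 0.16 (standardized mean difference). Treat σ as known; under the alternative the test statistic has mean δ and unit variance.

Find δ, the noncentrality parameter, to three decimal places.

The noncentrality parameter scales effect size by the design's sample-size factor: δ = d / √(1/n₁ + 1/n₂) = 0.16 / √(1/29 + 1/16) = 0.5138

δ ≈ 0.514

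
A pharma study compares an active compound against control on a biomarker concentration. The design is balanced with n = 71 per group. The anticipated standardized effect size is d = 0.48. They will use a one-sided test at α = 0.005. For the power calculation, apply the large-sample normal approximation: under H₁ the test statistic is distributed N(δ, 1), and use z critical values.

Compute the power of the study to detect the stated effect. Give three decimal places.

Power ≈ 0.612

Noncentrality parameter: δ = d·√(n/2) = 0.48 × √(71/2) = 2.8599
One-sided α = 0.005 → critical value z_{0.005} = 2.576.
Power = Φ(δ − 2.576) = Φ(0.284) = 0.6118.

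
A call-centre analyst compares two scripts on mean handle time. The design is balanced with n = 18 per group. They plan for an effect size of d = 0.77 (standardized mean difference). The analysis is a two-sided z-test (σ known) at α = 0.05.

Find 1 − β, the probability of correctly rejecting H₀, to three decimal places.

Power ≈ 0.637

Noncentrality parameter: δ = d·√(n/2) = 0.77 × √(18/2) = 2.3100
Two-sided α = 0.05 → critical value z_{0.025} = 1.960.
Power = Φ(δ − 1.960) + Φ(−δ − 1.960) = Φ(0.350) + Φ(-4.270) = 0.6368 + 0.0000 = 0.6369.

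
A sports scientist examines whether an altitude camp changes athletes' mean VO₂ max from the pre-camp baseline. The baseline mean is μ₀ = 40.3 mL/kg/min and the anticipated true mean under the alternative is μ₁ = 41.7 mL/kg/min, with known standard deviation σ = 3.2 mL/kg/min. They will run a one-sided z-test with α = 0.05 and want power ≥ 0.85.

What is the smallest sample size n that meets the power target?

n = 38

Standardized effect: d = |μ₁ − μ₀| / σ = |41.7 − 40.3| / 3.2 = 0.4375
For power 0.85 need Φ(δ − z_{0.05}) = 0.85, so δ = z_{0.05} + z_{0.15} = 1.645 + 1.036 = 2.681.
δ = d·√n ⇒ n = (δ/d)² = (2.681 / 0.4375)² = 37.56.
Round up to the next whole unit.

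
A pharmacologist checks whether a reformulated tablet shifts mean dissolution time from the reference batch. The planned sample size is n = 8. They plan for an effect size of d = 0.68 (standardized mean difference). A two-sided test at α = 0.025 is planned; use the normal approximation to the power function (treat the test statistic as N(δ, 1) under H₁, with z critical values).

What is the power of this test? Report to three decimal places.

Power ≈ 0.375

Noncentrality parameter: δ = d·√n = 0.68 × √8 = 1.9233
Two-sided α = 0.025 → critical value z_{0.0125} = 2.241.
Power = Φ(δ − 2.241) + Φ(−δ − 2.241) = Φ(-0.318) + Φ(-4.165) = 0.3752 + 0.0000 = 0.3752.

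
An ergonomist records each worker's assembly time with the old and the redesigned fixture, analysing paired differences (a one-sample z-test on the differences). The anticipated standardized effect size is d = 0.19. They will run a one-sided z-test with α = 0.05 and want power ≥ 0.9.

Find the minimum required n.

n = 238

For power 0.9 need Φ(δ − z_{0.05}) = 0.9, so δ = z_{0.05} + z_{0.10} = 1.645 + 1.282 = 2.926.
δ = d·√n ⇒ n = (δ/d)² = (2.926 / 0.19)² = 237.23.
Rounding up, n = 238.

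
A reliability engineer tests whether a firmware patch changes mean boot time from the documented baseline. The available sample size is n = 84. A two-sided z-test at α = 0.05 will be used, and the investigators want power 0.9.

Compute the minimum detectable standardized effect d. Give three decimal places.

d ≈ 0.354

Required noncentrality: δ = z_{0.025} + z_{0.10} = 1.960 + 1.282 = 3.242.
(Lower-tail contribution to power is negligible for δ > 0.)
δ = d·√n ⇒ d = δ/√n = 3.242/√84 = 0.3537.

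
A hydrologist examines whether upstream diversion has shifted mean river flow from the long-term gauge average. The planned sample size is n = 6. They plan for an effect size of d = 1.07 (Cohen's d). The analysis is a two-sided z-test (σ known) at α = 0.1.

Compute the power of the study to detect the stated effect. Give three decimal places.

Noncentrality parameter: δ = d·√n = 1.07 × √6 = 2.6210
Two-sided α = 0.1 → critical value z_{0.05} = 1.645.
Power = Φ(δ − 1.645) + Φ(−δ − 1.645) = Φ(0.976) + Φ(-4.266) = 0.8355 + 0.0000 = 0.8355.

Power ≈ 0.836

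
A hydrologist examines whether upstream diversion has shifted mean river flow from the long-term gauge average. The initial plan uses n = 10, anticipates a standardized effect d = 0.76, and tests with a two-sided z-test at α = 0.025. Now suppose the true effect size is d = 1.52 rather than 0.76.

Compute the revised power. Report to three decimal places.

Power ≈ 0.995

With d = 1.52: δ = d·√n = 1.52 × √10 = 4.8067. Critical value z_{0.0125} = 2.241.
Revised power = Φ(δ − 2.241) + Φ(−δ − 2.241) = Φ(2.565) + Φ(-7.048) = 0.9948 + 0.0000 = 0.9948.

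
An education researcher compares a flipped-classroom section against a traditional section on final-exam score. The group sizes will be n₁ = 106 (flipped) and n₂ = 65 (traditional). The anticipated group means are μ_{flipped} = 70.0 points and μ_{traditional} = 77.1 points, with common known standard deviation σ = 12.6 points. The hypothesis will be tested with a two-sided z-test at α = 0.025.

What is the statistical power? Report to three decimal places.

Power ≈ 0.909

Standardized effect: d = |μ_{flipped} − μ_{traditional}| / σ = |70.0 − 77.1| / 12.6 = 0.5635
Noncentrality parameter: δ = d / √(1/n₁ + 1/n₂) = 0.5635 / √(1/106 + 1/65) = 3.5768
Critical value for a two-sided test at α = 0.025: z_{α/2} = 2.241.
Power = Φ(δ − 2.241) + Φ(−δ − 2.241) = Φ(1.335) + Φ(-5.818) = 0.9091 + 0.0000 = 0.9091.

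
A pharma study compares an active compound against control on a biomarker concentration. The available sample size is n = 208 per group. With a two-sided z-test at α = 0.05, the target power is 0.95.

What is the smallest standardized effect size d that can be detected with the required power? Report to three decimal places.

d ≈ 0.353

Required noncentrality: δ = z_{0.025} + z_{0.05} = 1.960 + 1.645 = 3.605.
(Lower-tail contribution to power is negligible for δ > 0.)
δ = d·√(n/2) ⇒ d = δ/√(n/2) = 3.605/√(208/2) = 0.3535.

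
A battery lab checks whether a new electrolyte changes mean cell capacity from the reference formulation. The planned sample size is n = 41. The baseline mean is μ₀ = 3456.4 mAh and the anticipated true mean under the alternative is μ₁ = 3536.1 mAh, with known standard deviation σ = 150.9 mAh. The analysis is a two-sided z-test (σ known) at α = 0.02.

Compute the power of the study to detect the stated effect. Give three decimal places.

Power ≈ 0.854

Standardized effect: d = |μ₁ − μ₀| / σ = |3536.1 − 3456.4| / 150.9 = 0.5282
Noncentrality parameter: δ = d·√n = 0.5282 × √41 = 3.3819
Two-sided α = 0.02 → critical value z_{0.01} = 2.326.
Power = Φ(δ − 2.326) + Φ(−δ − 2.326) = Φ(1.056) + Φ(-5.708) = 0.8544 + 0.0000 = 0.8544.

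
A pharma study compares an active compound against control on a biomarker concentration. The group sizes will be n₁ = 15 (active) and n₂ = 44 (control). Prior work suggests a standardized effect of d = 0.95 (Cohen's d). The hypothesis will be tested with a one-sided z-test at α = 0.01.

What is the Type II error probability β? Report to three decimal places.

Noncentrality parameter: λ = d / √(1/n₁ + 1/n₂) = 0.95 / √(1/15 + 1/44) = 3.1774
Critical value for a one-sided test at α = 0.01: z_α = 2.326.
Power = Φ(λ − 2.326) = Φ(0.851) = 0.8026.
Type II error: β = 1 − power = 1 − 0.8026 = 0.1974.

β ≈ 0.197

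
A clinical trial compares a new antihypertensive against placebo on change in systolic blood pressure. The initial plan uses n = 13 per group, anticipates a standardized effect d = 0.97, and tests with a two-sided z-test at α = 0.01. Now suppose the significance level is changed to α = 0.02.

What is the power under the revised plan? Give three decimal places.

δ = d·√(n/2) = 0.97 × √(13/2) = 2.4730 (unchanged). New critical value: z_{0.01} = 2.326.
Revised power = Φ(δ − 2.326) + Φ(−δ − 2.326) = Φ(0.147) + Φ(-4.799) = 0.5583 + 0.0000 = 0.5583.

Power ≈ 0.558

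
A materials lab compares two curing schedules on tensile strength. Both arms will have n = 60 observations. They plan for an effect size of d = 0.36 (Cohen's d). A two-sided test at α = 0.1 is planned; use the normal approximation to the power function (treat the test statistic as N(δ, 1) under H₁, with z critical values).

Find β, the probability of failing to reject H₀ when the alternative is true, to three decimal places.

β ≈ 0.372

Noncentrality parameter: δ = d·√(n/2) = 0.36 × √(60/2) = 1.9718
Two-sided α = 0.1 → critical value z_{0.05} = 1.645.
Power = Φ(δ − 1.645) + Φ(−δ − 1.645) = Φ(0.327) + Φ(-3.617) = 0.6281 + 0.0001 = 0.6283.
Type II error: β = 1 − power = 1 − 0.6283 = 0.3717.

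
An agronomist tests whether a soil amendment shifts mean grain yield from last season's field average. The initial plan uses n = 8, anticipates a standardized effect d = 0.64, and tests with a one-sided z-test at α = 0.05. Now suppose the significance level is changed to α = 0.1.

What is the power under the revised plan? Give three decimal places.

Power ≈ 0.701

δ = d·√n = 0.64 × √8 = 1.8102 (unchanged). New critical value: z_{0.1} = 1.282.
Revised power = Φ(δ − 1.282) = Φ(0.529) = 0.7015.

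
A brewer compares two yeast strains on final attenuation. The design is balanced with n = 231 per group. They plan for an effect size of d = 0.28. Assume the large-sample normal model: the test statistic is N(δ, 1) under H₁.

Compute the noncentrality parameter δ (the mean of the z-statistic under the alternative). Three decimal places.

δ ≈ 3.009

δ = d·√(n/2) = 0.28 × √(231/2) = 3.0092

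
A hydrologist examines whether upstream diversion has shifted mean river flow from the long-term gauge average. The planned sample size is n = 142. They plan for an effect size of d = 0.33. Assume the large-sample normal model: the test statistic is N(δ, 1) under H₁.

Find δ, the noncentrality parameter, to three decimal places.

δ ≈ 3.932

The noncentrality parameter scales effect size by the design's sample-size factor: δ = d·√n = 0.33 × √142 = 3.9324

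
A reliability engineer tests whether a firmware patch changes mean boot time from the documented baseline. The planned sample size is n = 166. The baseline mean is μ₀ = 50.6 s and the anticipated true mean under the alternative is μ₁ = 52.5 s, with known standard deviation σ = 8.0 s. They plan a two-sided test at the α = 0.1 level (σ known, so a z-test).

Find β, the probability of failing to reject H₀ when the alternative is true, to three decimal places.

β ≈ 0.079

Standardized effect: d = |μ₁ − μ₀| / σ = |52.5 − 50.6| / 8.0 = 0.2375
Noncentrality parameter: δ = d·√n = 0.2375 × √166 = 3.0600
Two-sided α = 0.1 → critical value z_{0.05} = 1.645.
Power = Φ(δ − 1.645) + Φ(−δ − 1.645) = Φ(1.415) + Φ(-4.705) = 0.9215 + 0.0000 = 0.9215.
Type II error: β = 1 − power = 1 − 0.9215 = 0.0785.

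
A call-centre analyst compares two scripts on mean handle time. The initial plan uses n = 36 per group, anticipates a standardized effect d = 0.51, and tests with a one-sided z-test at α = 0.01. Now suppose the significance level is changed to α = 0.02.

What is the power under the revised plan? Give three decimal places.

δ = d·√(n/2) = 0.51 × √(36/2) = 2.1637 (unchanged). New critical value: z_{0.02} = 2.054.
Revised power = Φ(δ − 2.054) = Φ(0.110) = 0.5438.

Power ≈ 0.544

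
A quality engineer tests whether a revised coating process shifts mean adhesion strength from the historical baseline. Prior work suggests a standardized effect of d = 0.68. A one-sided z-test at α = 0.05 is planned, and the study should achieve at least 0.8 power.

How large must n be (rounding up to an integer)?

Set Φ(δ − 1.645) = 0.8; then δ − 1.645 = Φ⁻¹(0.8) = 0.842, giving δ = 2.486.
δ = d·√n ⇒ n = (δ/d)² = (2.486 / 0.68)² = 13.37.
Rounding up, n = 14.

n = 14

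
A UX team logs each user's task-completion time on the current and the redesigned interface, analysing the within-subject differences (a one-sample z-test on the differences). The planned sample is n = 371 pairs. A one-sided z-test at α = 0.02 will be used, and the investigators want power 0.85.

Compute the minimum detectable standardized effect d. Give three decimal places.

Required noncentrality: δ = z_{0.02} + z_{0.15} = 2.054 + 1.036 = 3.090.
δ = d·√n ⇒ d = δ/√n = 3.090/√371 = 0.1604.

d ≈ 0.160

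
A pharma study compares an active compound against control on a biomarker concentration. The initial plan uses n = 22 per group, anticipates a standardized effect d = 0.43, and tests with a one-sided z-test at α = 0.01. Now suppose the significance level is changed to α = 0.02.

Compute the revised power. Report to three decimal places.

δ = d·√(n/2) = 0.43 × √(22/2) = 1.4261 (unchanged). New critical value: z_{0.02} = 2.054.
Revised power = P(Z > 2.054 − δ) = Φ(-0.628) = 0.2651.

Power ≈ 0.265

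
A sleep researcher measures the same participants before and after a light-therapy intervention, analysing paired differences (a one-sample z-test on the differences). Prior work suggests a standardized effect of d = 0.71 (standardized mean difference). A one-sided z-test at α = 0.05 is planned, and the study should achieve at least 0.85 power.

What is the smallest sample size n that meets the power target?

n = 15

For power 0.85 need Φ(δ − z_{0.05}) = 0.85, so δ = z_{0.05} + z_{0.15} = 1.645 + 1.036 = 2.681.
δ = d·√n ⇒ n = (δ/d)² = (2.681 / 0.71)² = 14.26.
Round up to the next whole unit.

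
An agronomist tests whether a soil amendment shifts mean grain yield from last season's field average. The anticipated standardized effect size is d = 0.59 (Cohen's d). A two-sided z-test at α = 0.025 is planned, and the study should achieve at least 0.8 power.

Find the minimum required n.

n = 28

For power 0.8 need Φ(δ − z_{0.0125}) = 0.8, so δ = z_{0.0125} + z_{0.20} = 2.241 + 0.842 = 3.083.
(For δ > 0 the lower-tail rejection region contributes negligibly to power, so the one-term inversion is standard.)
δ = d·√n ⇒ n = (δ/d)² = (3.083 / 0.59)² = 27.31.
Round up to the next whole unit.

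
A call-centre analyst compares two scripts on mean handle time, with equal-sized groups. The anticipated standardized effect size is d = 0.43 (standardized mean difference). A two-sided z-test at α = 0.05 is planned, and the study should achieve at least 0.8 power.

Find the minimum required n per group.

n = 85 per group

Set Φ(δ − 1.960) = 0.8; then δ − 1.960 = Φ⁻¹(0.8) = 0.842, giving δ = 2.802.
(Ignoring the negligible lower-tail rejection probability gives the usual closed-form inversion.)
δ = d·√(n/2) ⇒ n = 2(δ/d)² = 2 × (2.802 / 0.43)² = 84.90.
Round up to the next whole unit.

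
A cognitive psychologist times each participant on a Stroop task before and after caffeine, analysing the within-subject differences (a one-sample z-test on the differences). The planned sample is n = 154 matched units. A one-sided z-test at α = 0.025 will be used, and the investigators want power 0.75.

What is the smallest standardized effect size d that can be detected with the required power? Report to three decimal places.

d ≈ 0.212

Need Φ(δ − 1.960) = 0.75, so δ = 1.960 + 0.674 = 2.634.
δ = d·√n ⇒ d = δ/√n = 2.634/√154 = 0.2123.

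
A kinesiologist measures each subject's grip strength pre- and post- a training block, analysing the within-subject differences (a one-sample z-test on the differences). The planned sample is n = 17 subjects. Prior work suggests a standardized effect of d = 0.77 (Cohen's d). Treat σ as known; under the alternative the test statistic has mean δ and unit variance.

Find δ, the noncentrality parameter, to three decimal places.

δ ≈ 3.175

δ = d·√n = 0.77 × √17 = 3.1748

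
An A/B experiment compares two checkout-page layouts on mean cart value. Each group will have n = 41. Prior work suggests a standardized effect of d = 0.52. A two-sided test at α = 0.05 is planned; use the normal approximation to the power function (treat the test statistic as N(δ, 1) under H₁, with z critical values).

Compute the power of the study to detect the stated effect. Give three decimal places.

Noncentrality parameter: δ = d·√(n/2) = 0.52 × √(41/2) = 2.3544
Critical value for a two-sided test at α = 0.05: z_{α/2} = 1.960.
Power = Φ(δ − 1.960) + Φ(−δ − 1.960) = Φ(0.394) + Φ(-4.314) = 0.6534 + 0.0000 = 0.6534.

Power ≈ 0.653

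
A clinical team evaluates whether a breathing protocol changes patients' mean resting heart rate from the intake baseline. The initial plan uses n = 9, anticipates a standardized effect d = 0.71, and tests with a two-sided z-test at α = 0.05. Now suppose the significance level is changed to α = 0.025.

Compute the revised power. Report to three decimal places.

δ = d·√n = 0.71 × √9 = 2.1300 (unchanged). New critical value: z_{0.0125} = 2.241.
Revised power = Φ(δ − 2.241) + Φ(−δ − 2.241) = Φ(-0.111) + Φ(-4.371) = 0.4556 + 0.0000 = 0.4557.

Power ≈ 0.456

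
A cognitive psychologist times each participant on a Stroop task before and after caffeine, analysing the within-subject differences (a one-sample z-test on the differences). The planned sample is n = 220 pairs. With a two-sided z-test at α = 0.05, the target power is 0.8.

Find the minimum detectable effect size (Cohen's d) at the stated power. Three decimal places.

d ≈ 0.189

Required noncentrality: δ = z_{0.025} + z_{0.20} = 1.960 + 0.842 = 2.802.
(The second rejection-region term Φ(−δ − z_{α/2}) is negligible and dropped.)
δ = d·√n ⇒ d = δ/√n = 2.802/√220 = 0.1889.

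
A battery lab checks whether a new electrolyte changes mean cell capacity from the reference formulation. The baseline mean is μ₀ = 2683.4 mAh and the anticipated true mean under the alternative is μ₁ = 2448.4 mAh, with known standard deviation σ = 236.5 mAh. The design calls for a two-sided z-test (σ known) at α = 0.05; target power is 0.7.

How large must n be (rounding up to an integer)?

Standardized effect: d = |μ₁ − μ₀| / σ = |2448.4 − 2683.4| / 236.5 = 0.9937
Set Φ(δ − 1.960) = 0.7; then δ − 1.960 = Φ⁻¹(0.7) = 0.524, giving δ = 2.484.
(The Φ(−δ − z_{α/2}) term is vanishingly small for δ > 0 and is dropped in the standard sample-size formula.)
δ = d·√n ⇒ n = (δ/d)² = (2.484 / 0.9937)² = 6.25.
Round up to the next whole unit.

n = 7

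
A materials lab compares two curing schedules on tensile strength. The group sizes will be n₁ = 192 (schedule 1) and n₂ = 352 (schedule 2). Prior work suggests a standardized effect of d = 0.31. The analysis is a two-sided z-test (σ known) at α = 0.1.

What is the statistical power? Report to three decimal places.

Power ≈ 0.965

Noncentrality parameter: λ = d / √(1/n₁ + 1/n₂) = 0.31 / √(1/192 + 1/352) = 3.4553
Critical value for a two-sided test at α = 0.1: z_{α/2} = 1.645.
Power = Φ(λ − 1.645) + Φ(−λ − 1.645) = Φ(1.810) + Φ(-5.100) = 0.9649 + 0.0000 = 0.9649.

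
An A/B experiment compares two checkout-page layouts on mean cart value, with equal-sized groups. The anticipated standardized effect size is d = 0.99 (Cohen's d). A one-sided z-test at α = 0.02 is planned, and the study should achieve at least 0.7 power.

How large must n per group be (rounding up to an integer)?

For power 0.7 need Φ(δ − z_{0.02}) = 0.7, so δ = z_{0.02} + z_{0.30} = 2.054 + 0.524 = 2.578.
δ = d·√(n/2) ⇒ n = 2(δ/d)² = 2 × (2.578 / 0.99)² = 13.56.
Rounding up, n = 14 per group.

n = 14 per group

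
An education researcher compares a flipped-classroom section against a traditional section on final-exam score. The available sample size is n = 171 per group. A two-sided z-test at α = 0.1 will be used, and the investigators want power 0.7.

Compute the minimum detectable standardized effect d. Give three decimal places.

d ≈ 0.235

Required noncentrality: δ = z_{0.05} + z_{0.30} = 1.645 + 0.524 = 2.169.
(The second rejection-region term Φ(−δ − z_{α/2}) is negligible and dropped.)
δ = d·√(n/2) ⇒ d = δ/√(n/2) = 2.169/√(171/2) = 0.2346.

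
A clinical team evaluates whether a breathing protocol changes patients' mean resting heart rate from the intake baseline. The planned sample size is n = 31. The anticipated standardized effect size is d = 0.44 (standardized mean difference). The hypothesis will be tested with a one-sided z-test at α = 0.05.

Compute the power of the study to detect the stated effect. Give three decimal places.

Noncentrality parameter: δ = d·√n = 0.44 × √31 = 2.4498
Critical value for a one-sided test at α = 0.05: z_α = 1.645.
Power = P(Z > 1.645 − δ) = Φ(0.805) = 0.7896.

Power ≈ 0.790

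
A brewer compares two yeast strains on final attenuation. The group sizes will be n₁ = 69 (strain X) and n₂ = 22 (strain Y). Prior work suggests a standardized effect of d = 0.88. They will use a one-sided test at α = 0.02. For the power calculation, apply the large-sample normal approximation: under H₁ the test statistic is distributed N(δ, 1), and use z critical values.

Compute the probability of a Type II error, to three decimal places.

Noncentrality parameter: δ = d / √(1/n₁ + 1/n₂) = 0.88 / √(1/69 + 1/22) = 3.5942
Critical value for a one-sided test at α = 0.02: z_α = 2.054.
Power = Φ(δ − 2.054) = Φ(1.540) = 0.9383.
Type II error: β = 1 − power = 1 − 0.9383 = 0.0617.

β ≈ 0.062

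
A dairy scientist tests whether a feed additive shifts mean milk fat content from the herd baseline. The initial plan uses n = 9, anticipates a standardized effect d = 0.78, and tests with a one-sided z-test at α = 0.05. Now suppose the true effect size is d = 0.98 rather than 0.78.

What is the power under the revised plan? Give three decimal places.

Power ≈ 0.902

With d = 0.98: δ = d·√n = 0.98 × √9 = 2.9400. Critical value z_{0.05} = 1.645.
Revised power = P(Z > 1.645 − δ) = Φ(1.295) = 0.9024.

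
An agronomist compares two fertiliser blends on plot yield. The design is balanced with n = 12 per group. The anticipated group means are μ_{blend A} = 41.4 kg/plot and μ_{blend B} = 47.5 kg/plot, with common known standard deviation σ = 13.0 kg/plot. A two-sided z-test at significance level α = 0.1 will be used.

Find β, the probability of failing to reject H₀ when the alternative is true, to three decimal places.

β ≈ 0.687

Standardized effect: d = |μ_{blend A} − μ_{blend B}| / σ = |41.4 − 47.5| / 13.0 = 0.4692
Noncentrality parameter: λ = d·√(n/2) = 0.4692 × √(12/2) = 1.1494
Critical value for a two-sided test at α = 0.1: z_{α/2} = 1.645.
Power = Φ(λ − 1.645) + Φ(−λ − 1.645) = Φ(-0.495) + Φ(-2.794) = 0.3101 + 0.0026 = 0.3127.
Type II error: β = 1 − power = 1 − 0.3127 = 0.6873.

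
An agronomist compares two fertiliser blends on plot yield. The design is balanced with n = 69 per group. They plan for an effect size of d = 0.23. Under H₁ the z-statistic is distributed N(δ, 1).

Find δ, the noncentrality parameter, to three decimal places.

δ = d·√(n/2) = 0.23 × √(69/2) = 1.3509

δ ≈ 1.351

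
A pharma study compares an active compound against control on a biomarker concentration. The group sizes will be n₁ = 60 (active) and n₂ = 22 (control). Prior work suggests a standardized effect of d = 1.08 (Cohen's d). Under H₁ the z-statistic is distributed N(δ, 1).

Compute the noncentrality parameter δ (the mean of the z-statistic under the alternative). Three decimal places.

δ ≈ 4.333

δ = d / √(1/n₁ + 1/n₂) = 1.08 / √(1/60 + 1/22) = 4.3332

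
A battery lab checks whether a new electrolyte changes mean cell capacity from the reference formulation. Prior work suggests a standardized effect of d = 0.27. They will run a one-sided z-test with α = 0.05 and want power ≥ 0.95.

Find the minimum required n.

Set Φ(δ − 1.645) = 0.95; then δ − 1.645 = Φ⁻¹(0.95) = 1.645, giving δ = 3.290.
δ = d·√n ⇒ n = (δ/d)² = (3.290 / 0.27)² = 148.45.
Round up to the next whole unit.

n = 149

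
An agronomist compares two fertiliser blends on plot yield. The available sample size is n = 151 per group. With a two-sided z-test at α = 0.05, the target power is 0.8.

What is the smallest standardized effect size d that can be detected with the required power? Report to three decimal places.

Need Φ(δ − 1.960) = 0.8, so δ = 1.960 + 0.842 = 2.802.
(The second rejection-region term Φ(−δ − z_{α/2}) is negligible and dropped.)
δ = d·√(n/2) ⇒ d = δ/√(n/2) = 2.802/√(151/2) = 0.3224.

d ≈ 0.322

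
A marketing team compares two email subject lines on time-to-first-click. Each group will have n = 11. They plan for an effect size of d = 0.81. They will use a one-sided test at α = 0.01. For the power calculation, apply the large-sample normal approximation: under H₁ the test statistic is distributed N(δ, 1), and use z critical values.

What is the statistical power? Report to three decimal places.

Noncentrality parameter: δ = d·√(n/2) = 0.81 × √(11/2) = 1.8996
One-sided α = 0.01 → critical value z_{0.01} = 2.326.
Power = Φ(δ − 2.326) = Φ(-0.427) = 0.3348.

Power ≈ 0.335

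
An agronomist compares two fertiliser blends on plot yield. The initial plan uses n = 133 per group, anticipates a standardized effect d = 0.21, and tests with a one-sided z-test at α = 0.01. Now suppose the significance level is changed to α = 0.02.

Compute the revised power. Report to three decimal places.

Power ≈ 0.366

δ = d·√(n/2) = 0.21 × √(133/2) = 1.7125 (unchanged). New critical value: z_{0.02} = 2.054.
Revised power = Φ(δ − 2.054) = Φ(-0.341) = 0.3665.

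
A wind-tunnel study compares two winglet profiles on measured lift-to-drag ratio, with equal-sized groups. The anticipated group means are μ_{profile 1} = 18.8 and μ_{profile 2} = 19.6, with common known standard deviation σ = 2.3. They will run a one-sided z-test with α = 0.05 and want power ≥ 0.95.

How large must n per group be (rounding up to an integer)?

n = 179 per group

Standardized effect: d = |μ_{profile 1} − μ_{profile 2}| / σ = |18.8 − 19.6| / 2.3 = 0.3478
Set Φ(δ − 1.645) = 0.95; then δ − 1.645 = Φ⁻¹(0.95) = 1.645, giving δ = 3.290.
δ = d·√(n/2) ⇒ n = 2(δ/d)² = 2 × (3.290 / 0.3478)² = 178.90.
Rounding up, n = 179 per group.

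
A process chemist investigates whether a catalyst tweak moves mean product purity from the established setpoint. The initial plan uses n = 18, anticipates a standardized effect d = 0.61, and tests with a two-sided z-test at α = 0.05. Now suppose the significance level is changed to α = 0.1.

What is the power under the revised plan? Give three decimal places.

δ = d·√n = 0.61 × √18 = 2.5880 (unchanged). New critical value: z_{0.05} = 1.645.
Revised power = Φ(δ − 1.645) + Φ(−δ − 1.645) = Φ(0.943) + Φ(-4.233) = 0.8272 + 0.0000 = 0.8272.

Power ≈ 0.827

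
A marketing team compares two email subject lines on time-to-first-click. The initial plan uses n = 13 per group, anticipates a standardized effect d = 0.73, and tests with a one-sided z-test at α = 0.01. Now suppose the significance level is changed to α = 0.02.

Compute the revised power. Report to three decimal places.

Power ≈ 0.424

δ = d·√(n/2) = 0.73 × √(13/2) = 1.8611 (unchanged). New critical value: z_{0.02} = 2.054.
Revised power = Φ(δ − 2.054) = Φ(-0.193) = 0.4236.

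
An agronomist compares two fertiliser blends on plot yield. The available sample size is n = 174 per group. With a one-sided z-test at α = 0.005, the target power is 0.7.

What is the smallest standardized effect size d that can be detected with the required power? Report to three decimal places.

Required noncentrality: δ = z_{0.005} + z_{0.30} = 2.576 + 0.524 = 3.100.
δ = d·√(n/2) ⇒ d = δ/√(n/2) = 3.100/√(174/2) = 0.3324.

d ≈ 0.332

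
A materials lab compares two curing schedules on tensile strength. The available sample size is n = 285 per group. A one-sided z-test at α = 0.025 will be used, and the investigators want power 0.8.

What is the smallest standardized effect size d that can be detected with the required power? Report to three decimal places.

d ≈ 0.235

Required noncentrality: δ = z_{0.025} + z_{0.20} = 1.960 + 0.842 = 2.802.
δ = d·√(n/2) ⇒ d = δ/√(n/2) = 2.802/√(285/2) = 0.2347.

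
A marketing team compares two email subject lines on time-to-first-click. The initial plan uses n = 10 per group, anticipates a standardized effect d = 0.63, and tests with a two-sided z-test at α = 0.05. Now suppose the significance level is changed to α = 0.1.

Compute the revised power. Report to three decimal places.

δ = d·√(n/2) = 0.63 × √(10/2) = 1.4087 (unchanged). New critical value: z_{0.05} = 1.645.
Revised power = Φ(δ − 1.645) + Φ(−δ − 1.645) = Φ(-0.236) + Φ(-3.054) = 0.4067 + 0.0011 = 0.4078.

Power ≈ 0.408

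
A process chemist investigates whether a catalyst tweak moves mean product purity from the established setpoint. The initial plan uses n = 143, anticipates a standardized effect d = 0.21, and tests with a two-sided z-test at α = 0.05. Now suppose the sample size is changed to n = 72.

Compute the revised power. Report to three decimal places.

With n = 72: δ = d·√n = 0.21 × √72 = 1.7819. Critical value z_{0.025} = 1.960.
Revised power = Φ(δ − 1.960) + Φ(−δ − 1.960) = Φ(-0.178) + Φ(-3.742) = 0.4293 + 0.0001 = 0.4294.

Power ≈ 0.429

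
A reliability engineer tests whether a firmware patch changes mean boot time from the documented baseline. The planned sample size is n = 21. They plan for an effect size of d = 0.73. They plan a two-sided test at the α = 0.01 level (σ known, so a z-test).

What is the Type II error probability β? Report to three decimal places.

β ≈ 0.221

Noncentrality parameter: δ = d·√n = 0.73 × √21 = 3.3453
Critical value for a two-sided test at α = 0.01: z_{α/2} = 2.576.
Power = Φ(δ − 2.576) + Φ(−δ − 2.576) = Φ(0.769) + Φ(-5.921) = 0.7792 + 0.0000 = 0.7792.
Type II error: β = 1 − power = 1 − 0.7792 = 0.2208.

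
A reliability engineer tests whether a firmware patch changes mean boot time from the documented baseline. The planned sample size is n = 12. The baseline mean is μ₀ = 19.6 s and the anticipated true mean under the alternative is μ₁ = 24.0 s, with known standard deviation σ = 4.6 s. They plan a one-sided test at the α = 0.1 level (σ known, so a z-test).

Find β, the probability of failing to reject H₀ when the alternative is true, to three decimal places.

β ≈ 0.021

Standardized effect: d = |μ₁ − μ₀| / σ = |24.0 − 19.6| / 4.6 = 0.9565
Noncentrality parameter: δ = d·√n = 0.9565 × √12 = 3.3135
Critical value for a one-sided test at α = 0.1: z_α = 1.282.
Power = P(Z > 1.282 − δ) = Φ(2.032) = 0.9789.
Type II error: β = 1 − power = 1 − 0.9789 = 0.0211.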